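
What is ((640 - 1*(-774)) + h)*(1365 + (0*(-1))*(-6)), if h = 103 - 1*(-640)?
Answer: 2944305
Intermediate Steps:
h = 743 (h = 103 + 640 = 743)
((640 - 1*(-774)) + h)*(1365 + (0*(-1))*(-6)) = ((640 - 1*(-774)) + 743)*(1365 + (0*(-1))*(-6)) = ((640 + 774) + 743)*(1365 + 0*(-6)) = (1414 + 743)*(1365 + 0) = 2157*1365 = 2944305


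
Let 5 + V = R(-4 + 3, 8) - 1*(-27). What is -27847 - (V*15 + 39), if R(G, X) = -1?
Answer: -28201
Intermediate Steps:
V = 21 (V = -5 + (-1 - 1*(-27)) = -5 + (-1 + 27) = -5 + 26 = 21)
-27847 - (V*15 + 39) = -27847 - (21*15 + 39) = -27847 - (315 + 39) = -27847 - 1*354 = -27847 - 354 = -28201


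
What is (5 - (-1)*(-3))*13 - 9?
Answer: 17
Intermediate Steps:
(5 - (-1)*(-3))*13 - 9 = (5 - 1*3)*13 - 9 = (5 - 3)*13 - 9 = 2*13 - 9 = 26 - 9 = 17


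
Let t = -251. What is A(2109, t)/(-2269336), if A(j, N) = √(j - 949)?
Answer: -√290/1134668 ≈ -1.5008e-5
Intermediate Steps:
A(j, N) = √(-949 + j)
A(2109, t)/(-2269336) = √(-949 + 2109)/(-2269336) = √1160*(-1/2269336) = (2*√290)*(-1/2269336) = -√290/1134668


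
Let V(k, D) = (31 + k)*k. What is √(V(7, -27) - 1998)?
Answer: 2*I*√433 ≈ 41.617*I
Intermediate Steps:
V(k, D) = k*(31 + k)
√(V(7, -27) - 1998) = √(7*(31 + 7) - 1998) = √(7*38 - 1998) = √(266 - 1998) = √(-1732) = 2*I*√433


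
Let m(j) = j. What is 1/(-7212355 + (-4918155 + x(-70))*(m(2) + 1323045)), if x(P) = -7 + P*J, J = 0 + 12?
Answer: -1/6508078051449 ≈ -1.5366e-13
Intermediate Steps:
J = 12
x(P) = -7 + 12*P (x(P) = -7 + P*12 = -7 + 12*P)
1/(-7212355 + (-4918155 + x(-70))*(m(2) + 1323045)) = 1/(-7212355 + (-4918155 + (-7 + 12*(-70)))*(2 + 1323045)) = 1/(-7212355 + (-4918155 + (-7 - 840))*1323047) = 1/(-7212355 + (-4918155 - 847)*1323047) = 1/(-7212355 - 4919002*1323047) = 1/(-7212355 - 6508070839094) = 1/(-6508078051449) = -1/6508078051449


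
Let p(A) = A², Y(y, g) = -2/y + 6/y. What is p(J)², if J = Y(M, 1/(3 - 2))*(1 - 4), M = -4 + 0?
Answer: 81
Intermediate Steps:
M = -4
Y(y, g) = 4/y
J = 3 (J = (4/(-4))*(1 - 4) = (4*(-¼))*(-3) = -1*(-3) = 3)
p(J)² = (3²)² = 9² = 81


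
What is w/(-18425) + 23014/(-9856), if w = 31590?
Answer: -6685309/1650880 ≈ -4.0495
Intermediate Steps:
w/(-18425) + 23014/(-9856) = 31590/(-18425) + 23014/(-9856) = 31590*(-1/18425) + 23014*(-1/9856) = -6318/3685 - 11507/4928 = -6685309/1650880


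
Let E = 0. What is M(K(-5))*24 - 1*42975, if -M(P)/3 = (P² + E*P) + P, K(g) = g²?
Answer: -89775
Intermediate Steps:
M(P) = -3*P - 3*P² (M(P) = -3*((P² + 0*P) + P) = -3*((P² + 0) + P) = -3*(P² + P) = -3*(P + P²) = -3*P - 3*P²)
M(K(-5))*24 - 1*42975 = -3*(-5)²*(1 + (-5)²)*24 - 1*42975 = -3*25*(1 + 25)*24 - 42975 = -3*25*26*24 - 42975 = -1950*24 - 42975 = -46800 - 42975 = -89775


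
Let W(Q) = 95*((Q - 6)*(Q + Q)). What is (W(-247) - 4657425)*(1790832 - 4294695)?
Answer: -18067537386495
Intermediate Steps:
W(Q) = 190*Q*(-6 + Q) (W(Q) = 95*((-6 + Q)*(2*Q)) = 95*(2*Q*(-6 + Q)) = 190*Q*(-6 + Q))
(W(-247) - 4657425)*(1790832 - 4294695) = (190*(-247)*(-6 - 247) - 4657425)*(1790832 - 4294695) = (190*(-247)*(-253) - 4657425)*(-2503863) = (11873290 - 4657425)*(-2503863) = 7215865*(-2503863) = -18067537386495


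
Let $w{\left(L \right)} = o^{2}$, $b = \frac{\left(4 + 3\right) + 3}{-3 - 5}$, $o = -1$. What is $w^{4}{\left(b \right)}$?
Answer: $1$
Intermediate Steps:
$b = - \frac{5}{4}$ ($b = \frac{7 + 3}{-8} = 10 \left(- \frac{1}{8}\right) = - \frac{5}{4} \approx -1.25$)
$w{\left(L \right)} = 1$ ($w{\left(L \right)} = \left(-1\right)^{2} = 1$)
$w^{4}{\left(b \right)} = 1^{4} = 1$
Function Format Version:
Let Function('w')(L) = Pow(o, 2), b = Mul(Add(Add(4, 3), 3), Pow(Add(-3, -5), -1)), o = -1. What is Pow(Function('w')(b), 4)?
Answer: 1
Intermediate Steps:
b = Rational(-5, 4) (b = Mul(Add(7, 3), Pow(-8, -1)) = Mul(10, Rational(-1, 8)) = Rational(-5, 4) ≈ -1.2500)
Function('w')(L) = 1 (Function('w')(L) = Pow(-1, 2) = 1)
Pow(Function('w')(b), 4) = Pow(1, 4) = 1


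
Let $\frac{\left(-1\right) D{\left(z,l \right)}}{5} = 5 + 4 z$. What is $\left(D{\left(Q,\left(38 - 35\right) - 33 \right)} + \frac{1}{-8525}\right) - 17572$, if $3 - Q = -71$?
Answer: $- \frac{162631426}{8525} \approx -19077.0$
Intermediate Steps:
$Q = 74$ ($Q = 3 - -71 = 3 + 71 = 74$)
$D{\left(z,l \right)} = -25 - 20 z$ ($D{\left(z,l \right)} = - 5 \left(5 + 4 z\right) = -25 - 20 z$)
$\left(D{\left(Q,\left(38 - 35\right) - 33 \right)} + \frac{1}{-8525}\right) - 17572 = \left(\left(-25 - 1480\right) + \frac{1}{-8525}\right) - 17572 = \left(\left(-25 - 1480\right) - \frac{1}{8525}\right) - 17572 = \left(-1505 - \frac{1}{8525}\right) - 17572 = - \frac{12830126}{8525} - 17572 = - \frac{162631426}{8525}$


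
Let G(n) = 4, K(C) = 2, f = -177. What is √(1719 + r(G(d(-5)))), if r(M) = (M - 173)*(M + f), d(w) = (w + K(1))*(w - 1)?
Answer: 2*√7739 ≈ 175.94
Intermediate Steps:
d(w) = (-1 + w)*(2 + w) (d(w) = (w + 2)*(w - 1) = (2 + w)*(-1 + w) = (-1 + w)*(2 + w))
r(M) = (-177 + M)*(-173 + M) (r(M) = (M - 173)*(M - 177) = (-173 + M)*(-177 + M) = (-177 + M)*(-173 + M))
√(1719 + r(G(d(-5)))) = √(1719 + (30621 + 4² - 350*4)) = √(1719 + (30621 + 16 - 1400)) = √(1719 + 29237) = √30956 = 2*√7739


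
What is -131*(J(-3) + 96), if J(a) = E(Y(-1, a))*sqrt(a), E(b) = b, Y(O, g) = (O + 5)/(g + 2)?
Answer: -12576 + 524*I*sqrt(3) ≈ -12576.0 + 907.59*I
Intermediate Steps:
Y(O, g) = (5 + O)/(2 + g)
J(a) = 4*sqrt(a)/(2 + a) (J(a) = ((5 - 1)/(2 + a))*sqrt(a) = (4/(2 + a))*sqrt(a) = 4*sqrt(a)/(2 + a))
-131*(J(-3) + 96) = -131*(4*sqrt(-3)/(2 - 3) + 96) = -131*(4*(I*sqrt(3))/(-1) + 96) = -131*(4*(I*sqrt(3))*(-1) + 96) = -131*(-4*I*sqrt(3) + 96) = -131*(96 - 4*I*sqrt(3)) = -12576 + 524*I*sqrt(3)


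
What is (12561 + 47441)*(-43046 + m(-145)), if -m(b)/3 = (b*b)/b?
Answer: -2556745222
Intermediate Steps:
m(b) = -3*b (m(b) = -3*b*b/b = -3*b²/b = -3*b)
(12561 + 47441)*(-43046 + m(-145)) = (12561 + 47441)*(-43046 - 3*(-145)) = 60002*(-43046 + 435) = 60002*(-42611) = -2556745222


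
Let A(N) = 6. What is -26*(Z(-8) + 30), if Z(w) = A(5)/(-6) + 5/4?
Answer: -1573/2 ≈ -786.50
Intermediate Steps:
Z(w) = ¼ (Z(w) = 6/(-6) + 5/4 = 6*(-⅙) + 5*(¼) = -1 + 5/4 = ¼)
-26*(Z(-8) + 30) = -26*(¼ + 30) = -26*121/4 = -1573/2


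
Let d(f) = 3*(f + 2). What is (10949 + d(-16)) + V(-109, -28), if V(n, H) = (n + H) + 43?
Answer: 10813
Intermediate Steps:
d(f) = 6 + 3*f (d(f) = 3*(2 + f) = 6 + 3*f)
V(n, H) = 43 + H + n (V(n, H) = (H + n) + 43 = 43 + H + n)
(10949 + d(-16)) + V(-109, -28) = (10949 + (6 + 3*(-16))) + (43 - 28 - 109) = (10949 + (6 - 48)) - 94 = (10949 - 42) - 94 = 10907 - 94 = 10813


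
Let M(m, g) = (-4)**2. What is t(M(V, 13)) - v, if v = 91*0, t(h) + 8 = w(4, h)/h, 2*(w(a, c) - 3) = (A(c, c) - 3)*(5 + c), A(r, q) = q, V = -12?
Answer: 23/32 ≈ 0.71875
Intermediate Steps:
M(m, g) = 16
w(a, c) = 3 + (-3 + c)*(5 + c)/2 (w(a, c) = 3 + ((c - 3)*(5 + c))/2 = 3 + ((-3 + c)*(5 + c))/2 = 3 + (-3 + c)*(5 + c)/2)
t(h) = -8 + (-9/2 + h + h**2/2)/h
v = 0
t(M(V, 13)) - v = (-7 + (1/2)*16 - 9/2/16) - 1*0 = (-7 + 8 - 9/2*1/16) + 0 = (-7 + 8 - 9/32) + 0 = 23/32 + 0 = 23/32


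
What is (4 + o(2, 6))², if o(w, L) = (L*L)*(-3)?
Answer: 10816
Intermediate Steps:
o(w, L) = -3*L² (o(w, L) = L²*(-3) = -3*L²)
(4 + o(2, 6))² = (4 - 3*6²)² = (4 - 3*36)² = (4 - 108)² = (-104)² = 10816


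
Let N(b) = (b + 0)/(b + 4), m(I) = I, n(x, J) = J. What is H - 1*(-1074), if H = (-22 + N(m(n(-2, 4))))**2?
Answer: 6145/4 ≈ 1536.3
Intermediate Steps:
N(b) = b/(4 + b)
H = 1849/4 (H = (-22 + 4/(4 + 4))**2 = (-22 + 4/8)**2 = (-22 + 4*(1/8))**2 = (-22 + 1/2)**2 = (-43/2)**2 = 1849/4 ≈ 462.25)
H - 1*(-1074) = 1849/4 - 1*(-1074) = 1849/4 + 1074 = 6145/4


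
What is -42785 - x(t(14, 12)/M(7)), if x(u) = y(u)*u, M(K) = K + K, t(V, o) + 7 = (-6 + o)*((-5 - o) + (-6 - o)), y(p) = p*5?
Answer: -175945/4 ≈ -43986.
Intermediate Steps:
y(p) = 5*p
t(V, o) = -7 + (-11 - 2*o)*(-6 + o) (t(V, o) = -7 + (-6 + o)*((-5 - o) + (-6 - o)) = -7 + (-6 + o)*(-11 - 2*o) = -7 + (-11 - 2*o)*(-6 + o))
M(K) = 2*K
x(u) = 5*u² (x(u) = (5*u)*u = 5*u²)
-42785 - x(t(14, 12)/M(7)) = -42785 - 5*((59 + 12 - 2*12²)/((2*7)))² = -42785 - 5*((59 + 12 - 2*144)/14)² = -42785 - 5*((59 + 12 - 288)*(1/14))² = -42785 - 5*(-217*1/14)² = -42785 - 5*(-31/2)² = -42785 - 5*961/4 = -42785 - 1*4805/4 = -42785 - 4805/4 = -175945/4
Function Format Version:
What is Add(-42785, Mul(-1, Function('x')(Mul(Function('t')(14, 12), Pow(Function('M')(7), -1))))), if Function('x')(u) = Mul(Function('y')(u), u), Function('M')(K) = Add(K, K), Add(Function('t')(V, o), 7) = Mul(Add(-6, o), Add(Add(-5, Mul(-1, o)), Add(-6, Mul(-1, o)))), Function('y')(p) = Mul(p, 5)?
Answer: Rational(-175945, 4) ≈ -43986.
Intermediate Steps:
Function('y')(p) = Mul(5, p)
Function('t')(V, o) = Add(-7, Mul(Add(-11, Mul(-2, o)), Add(-6, o))) (Function('t')(V, o) = Add(-7, Mul(Add(-6, o), Add(Add(-5, Mul(-1, o)), Add(-6, Mul(-1, o))))) = Add(-7, Mul(Add(-6, o), Add(-11, Mul(-2, o)))) = Add(-7, Mul(Add(-11, Mul(-2, o)), Add(-6, o))))
Function('M')(K) = Mul(2, K)
Function('x')(u) = Mul(5, Pow(u, 2)) (Function('x')(u) = Mul(Mul(5, u), u) = Mul(5, Pow(u, 2)))
Add(-42785, Mul(-1, Function('x')(Mul(Function('t')(14, 12), Pow(Function('M')(7), -1))))) = Add(-42785, Mul(-1, Mul(5, Pow(Mul(Add(59, 12, Mul(-2, Pow(12, 2))), Pow(Mul(2, 7), -1)), 2)))) = Add(-42785, Mul(-1, Mul(5, Pow(Mul(Add(59, 12, Mul(-2, 144)), Pow(14, -1)), 2)))) = Add(-42785, Mul(-1, Mul(5, Pow(Mul(Add(59, 12, -288), Rational(1, 14)), 2)))) = Add(-42785, Mul(-1, Mul(5, Pow(Mul(-217, Rational(1, 14)), 2)))) = Add(-42785, Mul(-1, Mul(5, Pow(Rational(-31, 2), 2)))) = Add(-42785, Mul(-1, Mul(5, Rational(961, 4)))) = Add(-42785, Mul(-1, Rational(4805, 4))) = Add(-42785, Rational(-4805, 4)) = Rational(-175945, 4)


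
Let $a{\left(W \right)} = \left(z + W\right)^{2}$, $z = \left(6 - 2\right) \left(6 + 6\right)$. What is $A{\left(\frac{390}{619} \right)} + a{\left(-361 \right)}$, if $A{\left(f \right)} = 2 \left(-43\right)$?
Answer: $97883$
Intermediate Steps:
$z = 48$ ($z = 4 \cdot 12 = 48$)
$A{\left(f \right)} = -86$
$a{\left(W \right)} = \left(48 + W\right)^{2}$
$A{\left(\frac{390}{619} \right)} + a{\left(-361 \right)} = -86 + \left(48 - 361\right)^{2} = -86 + \left(-313\right)^{2} = -86 + 97969 = 97883$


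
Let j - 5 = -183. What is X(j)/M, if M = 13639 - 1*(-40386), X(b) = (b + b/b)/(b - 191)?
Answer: 59/6645075 ≈ 8.8787e-6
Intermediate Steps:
j = -178 (j = 5 - 183 = -178)
X(b) = (1 + b)/(-191 + b) (X(b) = (b + 1)/(-191 + b) = (1 + b)/(-191 + b))
M = 54025 (M = 13639 + 40386 = 54025)
X(j)/M = ((1 - 178)/(-191 - 178))/54025 = (-177/(-369))*(1/54025) = -1/369*(-177)*(1/54025) = (59/123)*(1/54025) = 59/6645075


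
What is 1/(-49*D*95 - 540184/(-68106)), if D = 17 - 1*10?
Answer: -34053/1109346913 ≈ -3.0696e-5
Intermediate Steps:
D = 7 (D = 17 - 10 = 7)
1/(-49*D*95 - 540184/(-68106)) = 1/(-49*7*95 - 540184/(-68106)) = 1/(-343*95 - 540184*(-1/68106)) = 1/(-32585 + 270092/34053) = 1/(-1109346913/34053) = -34053/1109346913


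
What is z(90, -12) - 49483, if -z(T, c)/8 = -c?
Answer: -49579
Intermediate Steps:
z(T, c) = 8*c (z(T, c) = -(-8)*c = 8*c)
z(90, -12) - 49483 = 8*(-12) - 49483 = -96 - 49483 = -49579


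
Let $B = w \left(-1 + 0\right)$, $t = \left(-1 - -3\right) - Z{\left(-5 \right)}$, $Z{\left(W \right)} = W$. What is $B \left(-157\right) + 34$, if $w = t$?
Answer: $1133$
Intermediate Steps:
$t = 7$ ($t = \left(-1 - -3\right) - -5 = \left(-1 + 3\right) + 5 = 2 + 5 = 7$)
$w = 7$
$B = -7$ ($B = 7 \left(-1 + 0\right) = 7 \left(-1\right) = -7$)
$B \left(-157\right) + 34 = \left(-7\right) \left(-157\right) + 34 = 1099 + 34 = 1133$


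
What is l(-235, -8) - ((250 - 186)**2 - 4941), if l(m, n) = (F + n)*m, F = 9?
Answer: 610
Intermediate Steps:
l(m, n) = m*(9 + n) (l(m, n) = (9 + n)*m = m*(9 + n))
l(-235, -8) - ((250 - 186)**2 - 4941) = -235*(9 - 8) - ((250 - 186)**2 - 4941) = -235*1 - (64**2 - 4941) = -235 - (4096 - 4941) = -235 - 1*(-845) = -235 + 845 = 610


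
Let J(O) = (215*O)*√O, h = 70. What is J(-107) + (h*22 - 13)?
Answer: 1527 - 23005*I*√107 ≈ 1527.0 - 2.3797e+5*I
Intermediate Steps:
J(O) = 215*O^(3/2)
J(-107) + (h*22 - 13) = 215*(-107)^(3/2) + (70*22 - 13) = 215*(-107*I*√107) + (1540 - 13) = -23005*I*√107 + 1527 = 1527 - 23005*I*√107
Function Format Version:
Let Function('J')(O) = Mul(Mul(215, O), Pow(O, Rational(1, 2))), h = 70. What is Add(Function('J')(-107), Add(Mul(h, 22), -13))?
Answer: Add(1527, Mul(-23005, I, Pow(107, Rational(1, 2)))) ≈ Add(1527.0, Mul(-2.3797e+5, I))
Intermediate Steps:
Function('J')(O) = Mul(215, Pow(O, Rational(3, 2)))
Add(Function('J')(-107), Add(Mul(h, 22), -13)) = Add(Mul(215, Pow(-107, Rational(3, 2))), Add(Mul(70, 22), -13)) = Add(Mul(215, Mul(-107, I, Pow(107, Rational(1, 2)))), Add(1540, -13)) = Add(Mul(-23005, I, Pow(107, Rational(1, 2))), 1527) = Add(1527, Mul(-23005, I, Pow(107, Rational(1, 2))))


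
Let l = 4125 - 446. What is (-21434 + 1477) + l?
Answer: -16278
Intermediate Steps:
l = 3679
(-21434 + 1477) + l = (-21434 + 1477) + 3679 = -19957 + 3679 = -16278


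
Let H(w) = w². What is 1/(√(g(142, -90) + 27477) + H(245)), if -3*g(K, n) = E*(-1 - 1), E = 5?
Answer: 180075/10808919434 - √247323/10808919434 ≈ 1.6614e-5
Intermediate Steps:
g(K, n) = 10/3 (g(K, n) = -5*(-1 - 1)/3 = -5*(-2)/3 = -⅓*(-10) = 10/3)
1/(√(g(142, -90) + 27477) + H(245)) = 1/(√(10/3 + 27477) + 245²) = 1/(√(82441/3) + 60025) = 1/(√247323/3 + 60025) = 1/(60025 + √247323/3)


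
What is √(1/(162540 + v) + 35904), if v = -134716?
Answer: √1737248647883/6956 ≈ 189.48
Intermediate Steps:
√(1/(162540 + v) + 35904) = √(1/(162540 - 134716) + 35904) = √(1/27824 + 35904) = √(998992897/27824) = √1737248647883/6956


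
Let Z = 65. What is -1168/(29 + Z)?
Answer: -584/47 ≈ -12.426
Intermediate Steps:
-1168/(29 + Z) = -1168/(29 + 65) = -1168/94 = -1168*1/94 = -584/47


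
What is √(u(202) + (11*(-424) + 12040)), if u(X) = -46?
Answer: √7330 ≈ 85.615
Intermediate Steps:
√(u(202) + (11*(-424) + 12040)) = √(-46 + (11*(-424) + 12040)) = √(-46 + (-4664 + 12040)) = √(-46 + 7376) = √7330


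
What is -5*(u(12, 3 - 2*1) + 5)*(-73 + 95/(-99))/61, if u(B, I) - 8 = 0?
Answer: 475930/6039 ≈ 78.809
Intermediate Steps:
u(B, I) = 8 (u(B, I) = 8 + 0 = 8)
-5*(u(12, 3 - 2*1) + 5)*(-73 + 95/(-99))/61 = -5*(8 + 5)*(-73 + 95/(-99))/61 = -5*13*(-73 + 95*(-1/99))/61 = -5*13*(-73 - 95/99)/61 = -5*13*(-7322/99)/61 = -(-475930)/(99*61) = -5*(-95186/6039) = 475930/6039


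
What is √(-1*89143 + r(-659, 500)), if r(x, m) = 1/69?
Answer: I*√424409754/69 ≈ 298.57*I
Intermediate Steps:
r(x, m) = 1/69
√(-1*89143 + r(-659, 500)) = √(-1*89143 + 1/69) = √(-89143 + 1/69) = √(-6150866/69) = I*√424409754/69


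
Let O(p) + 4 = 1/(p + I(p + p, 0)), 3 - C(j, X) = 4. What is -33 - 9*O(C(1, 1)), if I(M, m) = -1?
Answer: 15/2 ≈ 7.5000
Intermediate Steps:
C(j, X) = -1 (C(j, X) = 3 - 1*4 = 3 - 4 = -1)
O(p) = -4 + 1/(-1 + p) (O(p) = -4 + 1/(p - 1) = -4 + 1/(-1 + p))
-33 - 9*O(C(1, 1)) = -33 - 9*(5 - 4*(-1))/(-1 - 1) = -33 - 9*(5 + 4)/(-2) = -33 - (-9)*9/2 = -33 - 9*(-9/2) = -33 + 81/2 = 15/2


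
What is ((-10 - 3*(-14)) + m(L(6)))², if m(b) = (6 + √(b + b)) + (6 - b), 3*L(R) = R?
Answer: 1936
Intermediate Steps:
L(R) = R/3
m(b) = 12 - b + √2*√b (m(b) = (6 + √(2*b)) + (6 - b) = (6 + √2*√b) + (6 - b) = 12 - b + √2*√b)
((-10 - 3*(-14)) + m(L(6)))² = ((-10 - 3*(-14)) + (12 - 6/3 + √2*√((⅓)*6)))² = ((-10 + 42) + (12 - 1*2 + √2*√2))² = (32 + (12 - 2 + 2))² = (32 + 12)² = 44² = 1936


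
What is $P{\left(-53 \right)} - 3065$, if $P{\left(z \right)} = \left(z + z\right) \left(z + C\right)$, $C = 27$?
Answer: $-309$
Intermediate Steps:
$P{\left(z \right)} = 2 z \left(27 + z\right)$ ($P{\left(z \right)} = \left(z + z\right) \left(z + 27\right) = 2 z \left(27 + z\right)$)
$P{\left(-53 \right)} - 3065 = 2 \left(-53\right) \left(27 - 53\right) - 3065 = 2 \left(-53\right) \left(-26\right) - 3065 = 2756 - 3065 = -309$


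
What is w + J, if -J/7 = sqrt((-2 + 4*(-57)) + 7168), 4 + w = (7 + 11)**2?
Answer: 320 - 7*sqrt(6938) ≈ -263.06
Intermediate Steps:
w = 320 (w = -4 + (7 + 11)**2 = -4 + 18**2 = -4 + 324 = 320)
J = -7*sqrt(6938) (J = -7*sqrt((-2 + 4*(-57)) + 7168) = -7*sqrt((-2 - 228) + 7168) = -7*sqrt(-230 + 7168) = -7*sqrt(6938) ≈ -583.06)
w + J = 320 - 7*sqrt(6938)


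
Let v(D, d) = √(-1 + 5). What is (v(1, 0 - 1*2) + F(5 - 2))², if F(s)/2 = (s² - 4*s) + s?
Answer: 4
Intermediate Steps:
v(D, d) = 2 (v(D, d) = √4 = 2)
F(s) = -6*s + 2*s² (F(s) = 2*((s² - 4*s) + s) = 2*(s² - 3*s) = -6*s + 2*s²)
(v(1, 0 - 1*2) + F(5 - 2))² = (2 + 2*(5 - 2)*(-3 + (5 - 2)))² = (2 + 2*3*(-3 + 3))² = (2 + 2*3*0)² = (2 + 0)² = 2² = 4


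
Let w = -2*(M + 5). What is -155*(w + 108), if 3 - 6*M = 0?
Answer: -15035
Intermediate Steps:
M = ½ (M = ½ - ⅙*0 = ½ + 0 = ½ ≈ 0.50000)
w = -11 (w = -2*(½ + 5) = -2*11/2 = -11)
-155*(w + 108) = -155*(-11 + 108) = -155*97 = -15035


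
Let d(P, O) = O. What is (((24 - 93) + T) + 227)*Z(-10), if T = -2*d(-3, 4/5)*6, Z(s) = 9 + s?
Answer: -742/5 ≈ -148.40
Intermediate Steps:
T = -48/5 (T = -8/5*6 = -48/5 ≈ -9.6000)
(((24 - 93) + T) + 227)*Z(-10) = (((24 - 93) - 48/5) + 227)*(9 - 10) = ((-69 - 48/5) + 227)*(-1) = (-393/5 + 227)*(-1) = (742/5)*(-1) = -742/5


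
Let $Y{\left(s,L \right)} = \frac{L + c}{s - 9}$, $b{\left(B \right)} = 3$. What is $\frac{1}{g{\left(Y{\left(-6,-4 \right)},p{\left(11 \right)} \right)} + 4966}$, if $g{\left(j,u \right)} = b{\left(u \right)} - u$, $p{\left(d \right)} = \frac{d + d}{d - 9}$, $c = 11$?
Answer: $\frac{1}{4958} \approx 0.00020169$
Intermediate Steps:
$Y{\left(s,L \right)} = \frac{11 + L}{-9 + s}$ ($Y{\left(s,L \right)} = \frac{L + 11}{s - 9} = \frac{11 + L}{-9 + s}$)
$p{\left(d \right)} = \frac{2 d}{-9 + d}$
$g{\left(j,u \right)} = 3 - u$
$\frac{1}{g{\left(Y{\left(-6,-4 \right)},p{\left(11 \right)} \right)} + 4966} = \frac{1}{\left(3 - 2 \cdot 11 \frac{1}{-9 + 11}\right) + 4966} = \frac{1}{\left(3 - 2 \cdot 11 \cdot \frac{1}{2}\right) + 4966} = \frac{1}{\left(3 - 11\right) + 4966} = \frac{1}{-8 + 4966} = \frac{1}{4958}$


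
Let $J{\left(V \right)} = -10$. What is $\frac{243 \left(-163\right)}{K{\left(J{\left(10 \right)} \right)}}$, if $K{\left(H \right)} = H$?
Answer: $\frac{39609}{10} \approx 3960.9$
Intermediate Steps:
$\frac{243 \left(-163\right)}{K{\left(J{\left(10 \right)} \right)}} = \frac{243 \left(-163\right)}{-10} = \left(-39609\right) \left(- \frac{1}{10}\right) = \frac{39609}{10}$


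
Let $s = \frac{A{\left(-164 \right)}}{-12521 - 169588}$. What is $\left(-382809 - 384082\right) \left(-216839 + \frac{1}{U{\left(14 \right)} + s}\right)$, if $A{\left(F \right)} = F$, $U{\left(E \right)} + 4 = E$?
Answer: $\frac{302859607495873327}{1821254} \approx 1.6629 \cdot 10^{11}$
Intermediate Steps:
$U{\left(E \right)} = -4 + E$
$s = \frac{164}{182109}$ ($s = - \frac{164}{-12521 - 169588} = - \frac{164}{-182109} = \left(-164\right) \left(- \frac{1}{182109}\right) = \frac{164}{182109} \approx 0.00090056$)
$\left(-382809 - 384082\right) \left(-216839 + \frac{1}{U{\left(14 \right)} + s}\right) = \left(-382809 - 384082\right) \left(-216839 + \frac{1}{\left(-4 + 14\right) + \frac{164}{182109}}\right) = - 766891 \left(-216839 + \frac{1}{10 + \frac{164}{182109}}\right) = - 766891 \left(-216839 + \frac{1}{\frac{1821254}{182109}}\right) = - 766891 \left(-216839 + \frac{182109}{1821254}\right) = \left(-766891\right) \left(- \frac{394918713997}{1821254}\right) = \frac{302859607495873327}{1821254}$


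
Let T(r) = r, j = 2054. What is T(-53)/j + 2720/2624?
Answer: 42561/42107 ≈ 1.0108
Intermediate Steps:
T(-53)/j + 2720/2624 = -53/2054 + 2720/2624 = -53*1/2054 + 2720*(1/2624) = -53/2054 + 85/82 = 42561/42107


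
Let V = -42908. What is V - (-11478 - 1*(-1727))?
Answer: -33157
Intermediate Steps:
V - (-11478 - 1*(-1727)) = -42908 - (-11478 - 1*(-1727)) = -42908 - (-11478 + 1727) = -42908 - 1*(-9751) = -42908 + 9751 = -33157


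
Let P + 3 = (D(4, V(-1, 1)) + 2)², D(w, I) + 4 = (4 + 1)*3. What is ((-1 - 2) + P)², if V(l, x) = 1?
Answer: 26569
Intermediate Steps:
D(w, I) = 11 (D(w, I) = -4 + (4 + 1)*3 = -4 + 5*3 = -4 + 15 = 11)
P = 166 (P = -3 + (11 + 2)² = -3 + 13² = -3 + 169 = 166)
((-1 - 2) + P)² = ((-1 - 2) + 166)² = (-3 + 166)² = 163² = 26569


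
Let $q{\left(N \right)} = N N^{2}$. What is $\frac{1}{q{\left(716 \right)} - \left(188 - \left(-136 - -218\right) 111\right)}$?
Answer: $\frac{1}{367070610} \approx 2.7243 \cdot 10^{-9}$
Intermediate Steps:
$q{\left(N \right)} = N^{3}$
$\frac{1}{q{\left(716 \right)} - \left(188 - \left(-136 - -218\right) 111\right)} = \frac{1}{716^{3} - \left(188 - \left(-136 - -218\right) 111\right)} = \frac{1}{367061696 - \left(188 - \left(-136 + 218\right) 111\right)} = \frac{1}{367061696 + \left(82 \cdot 111 - 188\right)} = \frac{1}{367061696 + \left(9102 - 188\right)} = \frac{1}{367061696 + 8914} = \frac{1}{367070610}$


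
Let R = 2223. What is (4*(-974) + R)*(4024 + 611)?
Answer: -7754355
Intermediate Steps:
(4*(-974) + R)*(4024 + 611) = (4*(-974) + 2223)*(4024 + 611) = (-3896 + 2223)*4635 = -1673*4635 = -7754355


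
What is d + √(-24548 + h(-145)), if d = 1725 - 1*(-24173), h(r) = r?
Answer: 25898 + I*√24693 ≈ 25898.0 + 157.14*I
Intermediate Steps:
d = 25898 (d = 1725 + 24173 = 25898)
d + √(-24548 + h(-145)) = 25898 + √(-24548 - 145) = 25898 + √(-24693) = 25898 + I*√24693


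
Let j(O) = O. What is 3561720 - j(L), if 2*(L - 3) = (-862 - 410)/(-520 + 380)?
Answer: 124659936/35 ≈ 3.5617e+6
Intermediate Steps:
L = 264/35 (L = 3 + ((-862 - 410)/(-520 + 380))/2 = 3 + (-1272/(-140))/2 = 3 + (-1272*(-1/140))/2 = 3 + (½)*(318/35) = 3 + 159/35 = 264/35 ≈ 7.5429)
3561720 - j(L) = 3561720 - 1*264/35 = 3561720 - 264/35 = 124659936/35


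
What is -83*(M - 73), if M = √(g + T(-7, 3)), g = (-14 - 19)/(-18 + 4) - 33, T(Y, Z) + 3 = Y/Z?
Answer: 6059 - 83*I*√63462/42 ≈ 6059.0 - 497.84*I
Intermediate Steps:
T(Y, Z) = -3 + Y/Z
g = -429/14 (g = -33/(-14) - 33 = -33*(-1/14) - 33 = 33/14 - 33 = -429/14 ≈ -30.643)
M = I*√63462/42 (M = √(-429/14 + (-3 - 7/3)) = √(-429/14 - 16/3) = √(-1511/42) = I*√63462/42 ≈ 5.998*I)
-83*(M - 73) = -83*(I*√63462/42 - 73) = -83*(-73 + I*√63462/42) = 6059 - 83*I*√63462/42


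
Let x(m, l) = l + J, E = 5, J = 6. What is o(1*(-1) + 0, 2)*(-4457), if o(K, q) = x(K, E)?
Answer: -49027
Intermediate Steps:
x(m, l) = 6 + l (x(m, l) = l + 6 = 6 + l)
o(K, q) = 11 (o(K, q) = 6 + 5 = 11)
o(1*(-1) + 0, 2)*(-4457) = 11*(-4457) = -49027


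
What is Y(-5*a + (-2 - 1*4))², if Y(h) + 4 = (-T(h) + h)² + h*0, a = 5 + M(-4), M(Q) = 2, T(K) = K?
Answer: 16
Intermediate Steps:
a = 7 (a = 5 + 2 = 7)
Y(h) = -4 (Y(h) = -4 + ((-h + h)² + h*0) = -4 + (0² + 0) = -4 + (0 + 0) = -4 + 0 = -4)
Y(-5*a + (-2 - 1*4))² = (-4)² = 16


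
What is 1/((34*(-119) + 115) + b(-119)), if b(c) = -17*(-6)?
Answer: -1/3829 ≈ -0.00026116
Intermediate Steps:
b(c) = 102
1/((34*(-119) + 115) + b(-119)) = 1/((34*(-119) + 115) + 102) = 1/((-4046 + 115) + 102) = 1/(-3931 + 102) = 1/(-3829) = -1/3829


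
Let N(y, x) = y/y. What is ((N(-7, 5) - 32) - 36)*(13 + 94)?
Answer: -7169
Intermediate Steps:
N(y, x) = 1
((N(-7, 5) - 32) - 36)*(13 + 94) = ((1 - 32) - 36)*(13 + 94) = (-31 - 36)*107 = -67*107 = -7169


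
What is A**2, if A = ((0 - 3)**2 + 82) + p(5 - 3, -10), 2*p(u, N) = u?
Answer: 8464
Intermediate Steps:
p(u, N) = u/2
A = 92 (A = ((0 - 3)**2 + 82) + (5 - 3)/2 = ((-3)**2 + 82) + (1/2)*2 = (9 + 82) + 1 = 91 + 1 = 92)
A**2 = 92**2 = 8464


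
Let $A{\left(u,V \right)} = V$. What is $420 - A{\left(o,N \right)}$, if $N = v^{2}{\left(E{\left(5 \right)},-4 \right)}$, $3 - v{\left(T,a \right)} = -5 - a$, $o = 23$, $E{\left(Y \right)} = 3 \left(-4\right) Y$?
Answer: $404$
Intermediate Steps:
$E{\left(Y \right)} = - 12 Y$
$v{\left(T,a \right)} = 8 + a$ ($v{\left(T,a \right)} = 3 - \left(-5 - a\right) = 3 + \left(5 + a\right) = 8 + a$)
$N = 16$ ($N = \left(8 - 4\right)^{2} = 4^{2} = 16$)
$420 - A{\left(o,N \right)} = 420 - 16 = 404$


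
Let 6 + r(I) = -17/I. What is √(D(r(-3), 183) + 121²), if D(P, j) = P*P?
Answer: √131770/3 ≈ 121.00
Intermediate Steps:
r(I) = -6 - 17/I
D(P, j) = P²
√(D(r(-3), 183) + 121²) = √((-6 - 17/(-3))² + 121²) = √((-6 - 17*(-⅓))² + 14641) = √((-6 + 17/3)² + 14641) = √((-⅓)² + 14641) = √(⅑ + 14641) = √(131770/9) = √131770/3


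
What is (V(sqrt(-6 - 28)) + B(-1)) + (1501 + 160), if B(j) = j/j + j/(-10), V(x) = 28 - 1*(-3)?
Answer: 16931/10 ≈ 1693.1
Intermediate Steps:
V(x) = 31 (V(x) = 28 + 3 = 31)
B(j) = 1 - j/10 (B(j) = 1 + j*(-1/10) = 1 - j/10)
(V(sqrt(-6 - 28)) + B(-1)) + (1501 + 160) = (31 + (1 - 1/10*(-1))) + (1501 + 160) = (31 + (1 + 1/10)) + 1661 = (31 + 11/10) + 1661 = 321/10 + 1661 = 16931/10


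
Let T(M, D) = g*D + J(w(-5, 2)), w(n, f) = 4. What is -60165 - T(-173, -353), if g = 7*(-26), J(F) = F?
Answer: -124415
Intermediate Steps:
g = -182
T(M, D) = 4 - 182*D (T(M, D) = -182*D + 4 = 4 - 182*D)
-60165 - T(-173, -353) = -60165 - (4 - 182*(-353)) = -60165 - (4 + 64246) = -60165 - 1*64250 = -60165 - 64250 = -124415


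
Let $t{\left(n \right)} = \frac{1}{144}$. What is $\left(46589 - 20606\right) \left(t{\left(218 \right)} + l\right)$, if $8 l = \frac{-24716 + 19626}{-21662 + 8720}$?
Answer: $\frac{16770583}{11504} \approx 1457.8$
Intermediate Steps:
$t{\left(n \right)} = \frac{1}{144}$
$l = \frac{2545}{51768}$ ($l = \frac{\left(-24716 + 19626\right) \frac{1}{-21662 + 8720}}{8} = \frac{\left(-5090\right) \frac{1}{-12942}}{8} = \frac{\left(-5090\right) \left(- \frac{1}{12942}\right)}{8} = \frac{1}{8} \cdot \frac{2545}{6471} = \frac{2545}{51768} \approx 0.049162$)
$\left(46589 - 20606\right) \left(t{\left(218 \right)} + l\right) = \left(46589 - 20606\right) \left(\frac{1}{144} + \frac{2545}{51768}\right) = 25983 \cdot \frac{5809}{103536} = \frac{16770583}{11504}$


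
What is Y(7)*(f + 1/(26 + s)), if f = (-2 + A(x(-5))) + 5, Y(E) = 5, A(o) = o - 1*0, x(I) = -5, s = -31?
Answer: -11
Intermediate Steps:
A(o) = o (A(o) = o + 0 = o)
f = -2 (f = (-2 - 5) + 5 = -7 + 5 = -2)
Y(7)*(f + 1/(26 + s)) = 5*(-2 + 1/(26 - 31)) = 5*(-2 + 1/(-5)) = 5*(-2 - ⅕) = 5*(-11/5) = -11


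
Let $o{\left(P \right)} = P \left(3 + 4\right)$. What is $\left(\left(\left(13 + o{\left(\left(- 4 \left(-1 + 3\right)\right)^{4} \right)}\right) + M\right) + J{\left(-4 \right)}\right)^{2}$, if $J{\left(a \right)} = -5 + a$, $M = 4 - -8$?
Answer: $823001344$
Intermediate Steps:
$M = 12$ ($M = 4 + 8 = 12$)
$o{\left(P \right)} = 7 P$ ($o{\left(P \right)} = P 7 = 7 P$)
$\left(\left(\left(13 + o{\left(\left(- 4 \left(-1 + 3\right)\right)^{4} \right)}\right) + M\right) + J{\left(-4 \right)}\right)^{2} = \left(\left(\left(13 + 7 \left(- 4 \left(-1 + 3\right)\right)^{4}\right) + 12\right) - 9\right)^{2} = \left(\left(\left(13 + 7 \left(\left(-4\right) 2\right)^{4}\right) + 12\right) - 9\right)^{2} = \left(\left(\left(13 + 7 \left(-8\right)^{4}\right) + 12\right) - 9\right)^{2} = \left(\left(\left(13 + 7 \cdot 4096\right) + 12\right) - 9\right)^{2} = \left(\left(\left(13 + 28672\right) + 12\right) - 9\right)^{2} = \left(\left(28685 + 12\right) - 9\right)^{2} = \left(28697 - 9\right)^{2} = 28688^{2} = 823001344$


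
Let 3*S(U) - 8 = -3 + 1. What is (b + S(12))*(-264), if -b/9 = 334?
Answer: 793056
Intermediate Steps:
S(U) = 2 (S(U) = 8/3 + (-3 + 1)/3 = 8/3 + (1/3)*(-2) = 8/3 - 2/3 = 2)
b = -3006 (b = -9*334 = -3006)
(b + S(12))*(-264) = (-3006 + 2)*(-264) = -3004*(-264) = 793056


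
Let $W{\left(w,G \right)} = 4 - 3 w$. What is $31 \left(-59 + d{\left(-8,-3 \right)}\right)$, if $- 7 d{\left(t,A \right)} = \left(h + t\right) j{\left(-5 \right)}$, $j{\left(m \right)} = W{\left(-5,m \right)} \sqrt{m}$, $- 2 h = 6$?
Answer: $-1829 + \frac{6479 i \sqrt{5}}{7} \approx -1829.0 + 2069.6 i$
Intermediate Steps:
$h = -3$ ($h = \left(- \frac{1}{2}\right) 6 = -3$)
$j{\left(m \right)} = 19 \sqrt{m}$ ($j{\left(m \right)} = \left(4 - -15\right) \sqrt{m} = \left(4 + 15\right) \sqrt{m} = 19 \sqrt{m}$)
$d{\left(t,A \right)} = - \frac{19 i \sqrt{5} \left(-3 + t\right)}{7}$ ($d{\left(t,A \right)} = - \frac{\left(-3 + t\right) 19 \sqrt{-5}}{7} = - \frac{\left(-3 + t\right) 19 i \sqrt{5}}{7} = - \frac{19 i \sqrt{5} \left(-3 + t\right)}{7}$)
$31 \left(-59 + d{\left(-8,-3 \right)}\right) = 31 \left(-59 + \frac{19 i \sqrt{5} \left(3 - -8\right)}{7}\right) = 31 \left(-59 + \frac{19 i \sqrt{5} \left(3 + 8\right)}{7}\right) = 31 \left(-59 + \frac{19}{7} i \sqrt{5} \cdot 11\right) = 31 \left(-59 + \frac{209 i \sqrt{5}}{7}\right) = -1829 + \frac{6479 i \sqrt{5}}{7}$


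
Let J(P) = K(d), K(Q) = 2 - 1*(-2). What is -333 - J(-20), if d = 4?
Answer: -337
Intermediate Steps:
K(Q) = 4 (K(Q) = 2 + 2 = 4)
J(P) = 4
-333 - J(-20) = -333 - 1*4 = -333 - 4 = -337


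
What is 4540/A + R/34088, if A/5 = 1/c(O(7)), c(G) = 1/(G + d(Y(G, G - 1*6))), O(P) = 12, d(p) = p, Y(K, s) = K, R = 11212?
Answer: 487828/12783 ≈ 38.162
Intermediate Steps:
c(G) = 1/(2*G) (c(G) = 1/(G + G) = 1/(2*G))
A = 120 (A = 5/(((1/2)/12)) = 5/(((1/2)*(1/12))) = 5/(1/24) = 5*24 = 120)
4540/A + R/34088 = 4540/120 + 11212/34088 = 4540*(1/120) + 11212*(1/34088) = 227/6 + 2803/8522 = 487828/12783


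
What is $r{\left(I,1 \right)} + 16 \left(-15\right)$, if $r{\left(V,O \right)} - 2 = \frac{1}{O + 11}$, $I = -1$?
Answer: $- \frac{2855}{12} \approx -237.92$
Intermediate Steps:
$r{\left(V,O \right)} = 2 + \frac{1}{11 + O}$ ($r{\left(V,O \right)} = 2 + \frac{1}{O + 11} = 2 + \frac{1}{11 + O}$)
$r{\left(I,1 \right)} + 16 \left(-15\right) = \frac{23 + 2 \cdot 1}{11 + 1} + 16 \left(-15\right) = \frac{23 + 2}{12} - 240 = \frac{1}{12} \cdot 25 - 240 = \frac{25}{12} - 240 = - \frac{2855}{12}$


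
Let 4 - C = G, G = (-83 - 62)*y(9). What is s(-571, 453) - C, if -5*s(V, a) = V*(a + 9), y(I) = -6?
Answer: 268132/5 ≈ 53626.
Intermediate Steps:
s(V, a) = -V*(9 + a)/5 (s(V, a) = -V*(a + 9)/5 = -V*(9 + a)/5)
G = 870 (G = (-83 - 62)*(-6) = -145*(-6) = 870)
C = -866 (C = 4 - 1*870 = 4 - 870 = -866)
s(-571, 453) - C = -1/5*(-571)*(9 + 453) - 1*(-866) = -1/5*(-571)*462 + 866 = 263802/5 + 866 = 268132/5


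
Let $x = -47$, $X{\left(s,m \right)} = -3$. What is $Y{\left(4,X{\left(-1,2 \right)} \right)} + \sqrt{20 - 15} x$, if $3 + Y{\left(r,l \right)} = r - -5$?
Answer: $6 - 47 \sqrt{5} \approx -99.095$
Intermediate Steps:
$Y{\left(r,l \right)} = 2 + r$ ($Y{\left(r,l \right)} = -3 + \left(r - -5\right) = -3 + \left(r + 5\right) = -3 + \left(5 + r\right) = 2 + r$)
$Y{\left(4,X{\left(-1,2 \right)} \right)} + \sqrt{20 - 15} x = \left(2 + 4\right) + \sqrt{20 - 15} \left(-47\right) = 6 + \sqrt{5} \left(-47\right) = 6 - 47 \sqrt{5}$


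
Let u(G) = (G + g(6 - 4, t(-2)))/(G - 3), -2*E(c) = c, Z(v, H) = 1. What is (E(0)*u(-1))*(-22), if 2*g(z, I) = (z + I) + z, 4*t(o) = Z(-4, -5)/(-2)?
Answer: 0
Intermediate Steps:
t(o) = -⅛ (t(o) = (1/(-2))/4 = (1*(-½))/4 = (¼)*(-½) = -⅛)
E(c) = -c/2
g(z, I) = z + I/2 (g(z, I) = ((z + I) + z)/2 = ((I + z) + z)/2 = (I + 2*z)/2 = z + I/2)
u(G) = (31/16 + G)/(-3 + G) (u(G) = (G + ((6 - 4) + (½)*(-⅛)))/(G - 3) = (G + (2 - 1/16))/(-3 + G) = (G + 31/16)/(-3 + G) = (31/16 + G)/(-3 + G))
(E(0)*u(-1))*(-22) = ((-½*0)*((31/16 - 1)/(-3 - 1)))*(-22) = (0*((15/16)/(-4)))*(-22) = (0*(-¼*15/16))*(-22) = (0*(-15/64))*(-22) = 0*(-22) = 0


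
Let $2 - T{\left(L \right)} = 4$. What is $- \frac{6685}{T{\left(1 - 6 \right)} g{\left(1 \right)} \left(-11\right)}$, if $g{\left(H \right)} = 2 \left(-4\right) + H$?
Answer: $\frac{955}{22} \approx 43.409$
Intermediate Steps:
$g{\left(H \right)} = -8 + H$
$T{\left(L \right)} = -2$ ($T{\left(L \right)} = 2 - 4 = -2$)
$- \frac{6685}{T{\left(1 - 6 \right)} g{\left(1 \right)} \left(-11\right)} = - \frac{6685}{- 2 \left(-8 + 1\right) \left(-11\right)} = - \frac{6685}{\left(-2\right) \left(-7\right) \left(-11\right)} = - \frac{6685}{14 \left(-11\right)} = - \frac{6685}{-154} = \left(-6685\right) \left(- \frac{1}{154}\right) = \frac{955}{22}$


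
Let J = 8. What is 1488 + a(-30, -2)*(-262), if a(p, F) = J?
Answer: -608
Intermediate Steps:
a(p, F) = 8
1488 + a(-30, -2)*(-262) = 1488 + 8*(-262) = 1488 - 2096 = -608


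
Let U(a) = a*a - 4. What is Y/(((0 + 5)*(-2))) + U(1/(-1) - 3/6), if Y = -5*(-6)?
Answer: -19/4 ≈ -4.7500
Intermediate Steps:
Y = 30
U(a) = -4 + a² (U(a) = a² - 4 = -4 + a²)
Y/(((0 + 5)*(-2))) + U(1/(-1) - 3/6) = 30/((0 + 5)*(-2)) + (-4 + (1/(-1) - 3/6)²) = 30/(5*(-2)) + (-4 + (1*(-1) - 3*⅙)²) = 30/(-10) + (-4 + (-1 - ½)²) = -⅒*30 + (-4 + (-3/2)²) = -3 + (-4 + 9/4) = -3 - 7/4 = -19/4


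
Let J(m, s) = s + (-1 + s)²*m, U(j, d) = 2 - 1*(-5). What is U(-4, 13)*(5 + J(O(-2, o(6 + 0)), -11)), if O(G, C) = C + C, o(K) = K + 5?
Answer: 22134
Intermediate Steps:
U(j, d) = 7 (U(j, d) = 2 + 5 = 7)
o(K) = 5 + K
O(G, C) = 2*C
J(m, s) = s + m*(-1 + s)²
U(-4, 13)*(5 + J(O(-2, o(6 + 0)), -11)) = 7*(5 + (-11 + (2*(5 + (6 + 0)))*(-1 - 11)²)) = 7*(5 + (-11 + (2*(5 + 6))*(-12)²)) = 7*(5 + (-11 + (2*11)*144)) = 7*(5 + (-11 + 22*144)) = 7*(5 + (-11 + 3168)) = 7*(5 + 3157) = 7*3162 = 22134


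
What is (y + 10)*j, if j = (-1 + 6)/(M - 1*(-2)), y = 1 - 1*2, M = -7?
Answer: -9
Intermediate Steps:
y = -1 (y = 1 - 2 = -1)
j = -1 (j = (-1 + 6)/(-7 - 1*(-2)) = 5/(-7 + 2) = 5/(-5) = 5*(-⅕) = -1)
(y + 10)*j = (-1 + 10)*(-1) = 9*(-1) = -9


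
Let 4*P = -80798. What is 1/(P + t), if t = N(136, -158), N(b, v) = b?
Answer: -2/40127 ≈ -4.9842e-5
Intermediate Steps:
t = 136
P = -40399/2 (P = (¼)*(-80798) = -40399/2 ≈ -20200.)
1/(P + t) = 1/(-40399/2 + 136) = 1/(-40127/2) = -2/40127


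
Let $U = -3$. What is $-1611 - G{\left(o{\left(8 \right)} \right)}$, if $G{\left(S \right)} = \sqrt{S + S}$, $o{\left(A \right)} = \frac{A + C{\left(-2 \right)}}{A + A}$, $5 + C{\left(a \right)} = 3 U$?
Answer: $-1611 - \frac{i \sqrt{3}}{2} \approx -1611.0 - 0.86602 i$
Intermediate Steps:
$C{\left(a \right)} = -14$ ($C{\left(a \right)} = -5 + 3 \left(-3\right) = -5 - 9 = -14$)
$o{\left(A \right)} = \frac{-14 + A}{2 A}$ ($o{\left(A \right)} = \frac{A - 14}{A + A} = \frac{-14 + A}{2 A}$)
$G{\left(S \right)} = \sqrt{2} \sqrt{S}$ ($G{\left(S \right)} = \sqrt{2 S} = \sqrt{2} \sqrt{S}$)
$-1611 - G{\left(o{\left(8 \right)} \right)} = -1611 - \sqrt{2} \sqrt{\frac{-14 + 8}{2 \cdot 8}} = -1611 - \sqrt{2} \sqrt{\frac{1}{2} \cdot \frac{1}{8} \left(-6\right)} = -1611 - \sqrt{2} \sqrt{- \frac{3}{8}} = -1611 - \sqrt{2} \frac{i \sqrt{6}}{4} = -1611 - \frac{i \sqrt{3}}{2}$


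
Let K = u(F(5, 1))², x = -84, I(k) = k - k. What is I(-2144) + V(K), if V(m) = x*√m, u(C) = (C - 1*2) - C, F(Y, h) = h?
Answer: -168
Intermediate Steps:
I(k) = 0
u(C) = -2 (u(C) = (C - 2) - C = (-2 + C) - C = -2)
K = 4 (K = (-2)² = 4)
V(m) = -84*√m
I(-2144) + V(K) = 0 - 84*√4 = 0 - 84*2 = 0 - 168 = -168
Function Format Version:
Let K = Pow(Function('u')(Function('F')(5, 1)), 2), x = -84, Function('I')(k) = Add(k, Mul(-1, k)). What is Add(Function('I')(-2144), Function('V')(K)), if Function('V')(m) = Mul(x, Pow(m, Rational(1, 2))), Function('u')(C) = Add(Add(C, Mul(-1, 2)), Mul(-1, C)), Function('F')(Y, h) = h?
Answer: -168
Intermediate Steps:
Function('I')(k) = 0
Function('u')(C) = -2 (Function('u')(C) = Add(Add(C, -2), Mul(-1, C)) = Add(Add(-2, C), Mul(-1, C)) = -2)
K = 4 (K = Pow(-2, 2) = 4)
Function('V')(m) = Mul(-84, Pow(m, Rational(1, 2)))
Add(Function('I')(-2144), Function('V')(K)) = Add(0, Mul(-84, Pow(4, Rational(1, 2)))) = Add(0, Mul(-84, 2)) = Add(0, -168) = -168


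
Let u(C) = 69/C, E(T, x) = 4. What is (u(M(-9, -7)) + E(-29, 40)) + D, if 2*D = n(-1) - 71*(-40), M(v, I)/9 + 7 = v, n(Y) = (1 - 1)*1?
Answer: 68329/48 ≈ 1423.5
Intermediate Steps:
n(Y) = 0 (n(Y) = 0*1 = 0)
M(v, I) = -63 + 9*v
D = 1420 (D = (0 - 71*(-40))/2 = (0 + 2840)/2 = (½)*2840 = 1420)
(u(M(-9, -7)) + E(-29, 40)) + D = (69/(-63 + 9*(-9)) + 4) + 1420 = (69/(-63 - 81) + 4) + 1420 = (69/(-144) + 4) + 1420 = (69*(-1/144) + 4) + 1420 = (-23/48 + 4) + 1420 = 169/48 + 1420 = 68329/48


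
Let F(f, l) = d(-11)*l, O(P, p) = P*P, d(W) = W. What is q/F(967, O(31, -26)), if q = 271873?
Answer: -271873/10571 ≈ -25.719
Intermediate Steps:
O(P, p) = P**2
F(f, l) = -11*l
q/F(967, O(31, -26)) = 271873/((-11*31**2)) = 271873/((-11*961)) = 271873/(-10571) = 271873*(-1/10571) = -271873/10571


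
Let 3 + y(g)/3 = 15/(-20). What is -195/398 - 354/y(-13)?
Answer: 184931/5970 ≈ 30.977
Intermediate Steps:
y(g) = -45/4 (y(g) = -9 + 3*(15/(-20)) = -9 + 3*(15*(-1/20)) = -9 + 3*(-¾) = -9 - 9/4 = -45/4)
-195/398 - 354/y(-13) = -195/398 - 354/(-45/4) = -195*1/398 - 354*(-4/45) = -195/398 + 472/15 = 184931/5970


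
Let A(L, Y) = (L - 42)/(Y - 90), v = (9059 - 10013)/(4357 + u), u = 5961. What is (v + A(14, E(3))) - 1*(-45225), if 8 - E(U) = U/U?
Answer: 19365314186/428197 ≈ 45225.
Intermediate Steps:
E(U) = 7 (E(U) = 8 - U/U = 8 - 1*1 = 8 - 1 = 7)
v = -477/5159 (v = (9059 - 10013)/(4357 + 5961) = -954/10318 = -954*1/10318 = -477/5159 ≈ -0.092460)
A(L, Y) = (-42 + L)/(-90 + Y)
(v + A(14, E(3))) - 1*(-45225) = (-477/5159 + (-42 + 14)/(-90 + 7)) - 1*(-45225) = (-477/5159 - 28/(-83)) + 45225 = (-477/5159 - 1/83*(-28)) + 45225 = (-477/5159 + 28/83) + 45225 = 104861/428197 + 45225 = 19365314186/428197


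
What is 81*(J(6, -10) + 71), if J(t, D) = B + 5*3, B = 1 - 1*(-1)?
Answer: 7128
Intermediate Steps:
B = 2 (B = 1 + 1 = 2)
J(t, D) = 17 (J(t, D) = 2 + 5*3 = 2 + 15 = 17)
81*(J(6, -10) + 71) = 81*(17 + 71) = 81*88 = 7128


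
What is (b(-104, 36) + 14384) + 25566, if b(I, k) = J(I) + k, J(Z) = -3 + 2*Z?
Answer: 39775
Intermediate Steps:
b(I, k) = -3 + k + 2*I (b(I, k) = (-3 + 2*I) + k = -3 + k + 2*I)
(b(-104, 36) + 14384) + 25566 = ((-3 + 36 + 2*(-104)) + 14384) + 25566 = ((-3 + 36 - 208) + 14384) + 25566 = (-175 + 14384) + 25566 = 14209 + 25566 = 39775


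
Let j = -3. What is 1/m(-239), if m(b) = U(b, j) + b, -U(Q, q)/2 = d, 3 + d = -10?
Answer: -1/213 ≈ -0.0046948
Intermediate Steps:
d = -13 (d = -3 - 10 = -13)
U(Q, q) = 26 (U(Q, q) = -2*(-13) = 26)
m(b) = 26 + b
1/m(-239) = 1/(26 - 239) = 1/(-213) = -1/213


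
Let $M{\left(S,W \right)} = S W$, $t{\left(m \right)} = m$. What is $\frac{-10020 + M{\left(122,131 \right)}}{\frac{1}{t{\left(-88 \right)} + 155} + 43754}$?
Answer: $\frac{399454}{2931519} \approx 0.13626$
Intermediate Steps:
$\frac{-10020 + M{\left(122,131 \right)}}{\frac{1}{t{\left(-88 \right)} + 155} + 43754} = \frac{-10020 + 122 \cdot 131}{\frac{1}{-88 + 155} + 43754} = \frac{-10020 + 15982}{\frac{1}{67} + 43754} = \frac{5962}{\frac{1}{67} + 43754} = \frac{5962}{\frac{2931519}{67}} = 5962 \cdot \frac{67}{2931519} = \frac{399454}{2931519}$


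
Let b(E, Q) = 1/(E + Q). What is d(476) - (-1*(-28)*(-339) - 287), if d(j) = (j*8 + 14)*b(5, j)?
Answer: 362117/37 ≈ 9786.9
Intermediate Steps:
d(j) = (14 + 8*j)/(5 + j) (d(j) = (j*8 + 14)/(5 + j) = (8*j + 14)/(5 + j) = (14 + 8*j)/(5 + j))
d(476) - (-1*(-28)*(-339) - 287) = 2*(7 + 4*476)/(5 + 476) - (-1*(-28)*(-339) - 287) = 2*(7 + 1904)/481 - (28*(-339) - 287) = 2*(1/481)*1911 - (-9492 - 287) = 294/37 - 1*(-9779) = 294/37 + 9779 = 362117/37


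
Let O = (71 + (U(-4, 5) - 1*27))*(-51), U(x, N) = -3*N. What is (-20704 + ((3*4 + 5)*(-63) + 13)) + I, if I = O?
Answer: -23241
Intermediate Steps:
O = -1479 (O = (71 + (-3*5 - 1*27))*(-51) = (71 + (-15 - 27))*(-51) = (71 - 42)*(-51) = 29*(-51) = -1479)
I = -1479
(-20704 + ((3*4 + 5)*(-63) + 13)) + I = (-20704 + ((3*4 + 5)*(-63) + 13)) - 1479 = (-20704 + ((12 + 5)*(-63) + 13)) - 1479 = (-20704 + (17*(-63) + 13)) - 1479 = (-20704 + (-1071 + 13)) - 1479 = (-20704 - 1058) - 1479 = -21762 - 1479 = -23241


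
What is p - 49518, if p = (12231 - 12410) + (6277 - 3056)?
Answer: -46476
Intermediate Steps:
p = 3042 (p = -179 + 3221 = 3042)
p - 49518 = 3042 - 49518 = -46476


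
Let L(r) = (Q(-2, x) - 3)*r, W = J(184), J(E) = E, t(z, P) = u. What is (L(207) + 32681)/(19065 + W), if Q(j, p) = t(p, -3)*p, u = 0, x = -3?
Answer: 32060/19249 ≈ 1.6655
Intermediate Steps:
t(z, P) = 0
Q(j, p) = 0 (Q(j, p) = 0*p = 0)
W = 184
L(r) = -3*r (L(r) = (0 - 3)*r = -3*r)
(L(207) + 32681)/(19065 + W) = (-3*207 + 32681)/(19065 + 184) = (-621 + 32681)/19249 = 32060*(1/19249) = 32060/19249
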